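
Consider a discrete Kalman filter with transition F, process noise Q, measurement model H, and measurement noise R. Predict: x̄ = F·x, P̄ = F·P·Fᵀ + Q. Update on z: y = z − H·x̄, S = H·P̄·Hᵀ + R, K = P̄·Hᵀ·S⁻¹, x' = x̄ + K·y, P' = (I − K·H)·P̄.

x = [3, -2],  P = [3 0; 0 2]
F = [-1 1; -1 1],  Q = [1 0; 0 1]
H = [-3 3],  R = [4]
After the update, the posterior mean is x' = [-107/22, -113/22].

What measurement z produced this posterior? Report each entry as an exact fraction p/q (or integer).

z = [-1]

x̄ = F·x = [-5, -5]
P̄ = F·P·Fᵀ + Q = [6 5; 5 6]
S = H·P̄·Hᵀ + R = [22]
K = P̄·Hᵀ·S⁻¹ = [-3/22; 3/22]
x' − x̄ = [3/22, -3/22] = K·y
y = (KᵀK)⁻¹·Kᵀ·(x' − x̄) = [-1]
z = y + H·x̄ = [-1] + [0] = [-1]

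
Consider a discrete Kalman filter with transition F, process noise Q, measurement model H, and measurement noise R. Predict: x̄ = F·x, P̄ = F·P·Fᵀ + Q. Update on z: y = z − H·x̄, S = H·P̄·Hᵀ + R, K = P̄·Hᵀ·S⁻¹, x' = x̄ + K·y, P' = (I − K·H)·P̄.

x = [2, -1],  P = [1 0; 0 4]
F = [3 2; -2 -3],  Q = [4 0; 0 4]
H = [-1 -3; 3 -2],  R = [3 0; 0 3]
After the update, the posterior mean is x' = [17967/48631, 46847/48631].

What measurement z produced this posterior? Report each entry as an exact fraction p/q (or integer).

x̄ = F·x = [4, -1]
P̄ = F·P·Fᵀ + Q = [29 -30; -30 44]
S = H·P̄·Hᵀ + R = [248 387; 387 800]
K = P̄·Hᵀ·S⁻¹ = [-8089/48631 12849/48631; -12714/48631 -4670/48631]
x' − x̄ = [-176557/48631, 95478/48631] = K·y
y = (KᵀK)⁻¹·Kᵀ·(x' − x̄) = [-2, -15]
z = y + H·x̄ = [-2, -15] + [-1, 14] = [-3, -1]

z = [-3, -1]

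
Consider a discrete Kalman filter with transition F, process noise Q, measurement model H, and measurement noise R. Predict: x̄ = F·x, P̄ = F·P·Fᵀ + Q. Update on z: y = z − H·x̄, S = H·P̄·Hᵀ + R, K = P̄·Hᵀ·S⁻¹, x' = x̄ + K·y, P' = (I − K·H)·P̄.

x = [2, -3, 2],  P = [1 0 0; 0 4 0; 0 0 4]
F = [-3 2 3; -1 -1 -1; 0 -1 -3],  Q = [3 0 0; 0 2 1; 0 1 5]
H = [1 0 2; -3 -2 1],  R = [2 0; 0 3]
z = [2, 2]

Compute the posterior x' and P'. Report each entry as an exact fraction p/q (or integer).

x' = [-443/466, 220/233, 1125/932]
P' = [10405/4893 -15865/4893 -10123/9786; -15865/4893 55775/9786 8852/4893; -10123/9786 8852/4893 19297/19572]

x̄ = F·x = [-6, -1, -3]
P̄ = F·P·Fᵀ + Q = [64 -17 -44; -17 11 17; -44 17 45]
y = z − H·x̄ = [14, -15]
S = H·P̄·Hᵀ + R = [70 84; 84 660]
K = P̄·Hᵀ·S⁻¹ = [47/1631 -433/1398; 613/3262 32/699; 1529/3262 439/2796]
x' = x̄ + K·y = [-443/466, 220/233, 1125/932]
P' = (I − K·H)·P̄ = [10405/4893 -15865/4893 -10123/9786; -15865/4893 55775/9786 8852/4893; -10123/9786 8852/4893 19297/19572]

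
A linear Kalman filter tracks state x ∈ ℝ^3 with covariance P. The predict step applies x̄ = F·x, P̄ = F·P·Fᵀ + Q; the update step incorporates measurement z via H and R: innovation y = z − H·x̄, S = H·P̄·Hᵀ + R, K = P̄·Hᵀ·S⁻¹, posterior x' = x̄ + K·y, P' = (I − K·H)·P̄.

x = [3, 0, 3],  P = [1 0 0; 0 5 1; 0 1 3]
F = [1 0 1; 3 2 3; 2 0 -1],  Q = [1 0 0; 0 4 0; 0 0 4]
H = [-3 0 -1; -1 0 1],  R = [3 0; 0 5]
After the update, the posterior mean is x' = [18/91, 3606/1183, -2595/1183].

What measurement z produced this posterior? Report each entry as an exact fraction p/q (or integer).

x̄ = F·x = [6, 18, 3]
P̄ = F·P·Fᵀ + Q = [5 14 -1; 14 72 -5; -1 -5 11]
S = H·P̄·Hᵀ + R = [53 6; 6 23]
K = P̄·Hᵀ·S⁻¹ = [-22/91 -18/91; -737/1183 -785/1183; -256/1183 684/1183]
x' − x̄ = [-528/91, -17688/1183, -6144/1183] = K·y
y = (KᵀK)⁻¹·Kᵀ·(x' − x̄) = [24, 0]
z = y + H·x̄ = [24, 0] + [-21, -3] = [3, -3]

z = [3, -3]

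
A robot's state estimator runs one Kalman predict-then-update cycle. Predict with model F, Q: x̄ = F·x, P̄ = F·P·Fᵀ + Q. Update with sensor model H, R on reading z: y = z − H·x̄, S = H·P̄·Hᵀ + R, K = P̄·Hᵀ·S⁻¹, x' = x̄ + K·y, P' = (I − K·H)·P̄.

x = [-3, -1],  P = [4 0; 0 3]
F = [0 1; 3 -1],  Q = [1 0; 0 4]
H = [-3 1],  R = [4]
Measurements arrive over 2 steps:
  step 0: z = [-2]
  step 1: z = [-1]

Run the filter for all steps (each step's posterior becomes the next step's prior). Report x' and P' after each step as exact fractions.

step 0: x̄ = F·x = [-1, -8]
step 0: P̄ = F·P·Fᵀ + Q = [4 -3; -3 43]
step 0: y = z − H·x̄ = [3]
step 0: S = H·P̄·Hᵀ + R = [101]
step 0: K = P̄·Hᵀ·S⁻¹ = [-15/101; 52/101]
step 0: x' = x̄ + K·y = [-146/101, -652/101]
step 0: P' = (I − K·H)·P̄ = [179/101 477/101; 477/101 1639/101]
step 1: x̄ = F·x = [-652/101, 214/101]
step 1: P̄ = F·P·Fᵀ + Q = [1740/101 -208/101; -208/101 792/101]
step 1: y = z − H·x̄ = [-2271/101]
step 1: S = H·P̄·Hᵀ + R = [18104/101]
step 1: K = P̄·Hᵀ·S⁻¹ = [-1357/4526; 177/2263]
step 1: x' = x̄ + K·y = [1295/4526, 815/2263]
step 1: P' = (I − K·H)·P̄ = [2522/2263 4852/2263; 4852/2263 15264/2263]

step 0: x' = [-146/101, -652/101], P' = [179/101 477/101; 477/101 1639/101]
step 1: x' = [1295/4526, 815/2263], P' = [2522/2263 4852/2263; 4852/2263 15264/2263]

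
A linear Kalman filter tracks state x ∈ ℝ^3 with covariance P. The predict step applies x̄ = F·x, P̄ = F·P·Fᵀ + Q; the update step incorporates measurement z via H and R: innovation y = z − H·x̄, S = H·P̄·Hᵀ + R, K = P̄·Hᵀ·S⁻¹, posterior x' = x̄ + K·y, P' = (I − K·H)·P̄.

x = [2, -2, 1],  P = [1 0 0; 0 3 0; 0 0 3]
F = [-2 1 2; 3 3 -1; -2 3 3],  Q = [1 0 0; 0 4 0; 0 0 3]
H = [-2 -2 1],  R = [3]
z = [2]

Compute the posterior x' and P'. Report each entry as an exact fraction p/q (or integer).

x̄ = F·x = [-4, -1, -7]
P̄ = F·P·Fᵀ + Q = [20 -3 31; -3 43 12; 31 12 61]
y = z − H·x̄ = [-1]
S = H·P̄·Hᵀ + R = [120]
K = P̄·Hᵀ·S⁻¹ = [-1/40; -17/30; -5/24]
x' = x̄ + K·y = [-159/40, -13/30, -163/24]
P' = (I − K·H)·P̄ = [797/40 -47/10 243/8; -47/10 67/15 -13/6; 243/8 -13/6 1339/24]

x' = [-159/40, -13/30, -163/24]
P' = [797/40 -47/10 243/8; -47/10 67/15 -13/6; 243/8 -13/6 1339/24]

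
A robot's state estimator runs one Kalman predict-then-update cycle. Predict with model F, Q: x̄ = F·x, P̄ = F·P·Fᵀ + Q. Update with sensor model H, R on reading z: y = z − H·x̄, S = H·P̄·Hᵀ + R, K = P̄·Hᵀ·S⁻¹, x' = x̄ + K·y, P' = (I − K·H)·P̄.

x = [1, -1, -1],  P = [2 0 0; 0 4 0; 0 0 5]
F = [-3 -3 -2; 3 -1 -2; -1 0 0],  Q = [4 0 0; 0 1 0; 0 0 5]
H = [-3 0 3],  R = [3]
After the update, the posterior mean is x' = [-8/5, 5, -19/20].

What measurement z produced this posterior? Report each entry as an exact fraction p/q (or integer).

z = [2]

x̄ = F·x = [2, 6, -1]
P̄ = F·P·Fᵀ + Q = [78 14 6; 14 43 -6; 6 -6 7]
S = H·P̄·Hᵀ + R = [660]
K = P̄·Hᵀ·S⁻¹ = [-18/55; -1/11; 1/220]
x' − x̄ = [-18/5, -1, 1/20] = K·y
y = (KᵀK)⁻¹·Kᵀ·(x' − x̄) = [11]
z = y + H·x̄ = [11] + [-9] = [2]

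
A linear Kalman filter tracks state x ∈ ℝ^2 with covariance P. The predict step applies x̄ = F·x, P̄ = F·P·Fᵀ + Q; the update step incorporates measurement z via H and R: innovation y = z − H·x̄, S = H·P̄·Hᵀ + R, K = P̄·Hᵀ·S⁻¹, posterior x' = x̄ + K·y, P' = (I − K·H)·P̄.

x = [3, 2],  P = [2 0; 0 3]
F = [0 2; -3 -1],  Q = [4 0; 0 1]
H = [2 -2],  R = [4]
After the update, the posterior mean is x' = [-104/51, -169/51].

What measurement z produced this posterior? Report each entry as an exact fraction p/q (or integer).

x̄ = F·x = [4, -11]
P̄ = F·P·Fᵀ + Q = [16 -6; -6 22]
S = H·P̄·Hᵀ + R = [204]
K = P̄·Hᵀ·S⁻¹ = [11/51; -14/51]
x' − x̄ = [-308/51, 392/51] = K·y
y = (KᵀK)⁻¹·Kᵀ·(x' − x̄) = [-28]
z = y + H·x̄ = [-28] + [30] = [2]

z = [2]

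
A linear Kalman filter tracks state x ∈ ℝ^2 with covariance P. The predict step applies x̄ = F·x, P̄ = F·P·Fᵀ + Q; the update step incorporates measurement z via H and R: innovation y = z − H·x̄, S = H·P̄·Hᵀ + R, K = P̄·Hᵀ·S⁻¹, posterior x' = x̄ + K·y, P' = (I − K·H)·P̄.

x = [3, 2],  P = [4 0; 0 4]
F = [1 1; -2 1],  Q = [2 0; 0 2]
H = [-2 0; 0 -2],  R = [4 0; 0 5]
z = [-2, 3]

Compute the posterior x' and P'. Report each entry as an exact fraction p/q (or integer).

x̄ = F·x = [5, -4]
P̄ = F·P·Fᵀ + Q = [10 -4; -4 22]
y = z − H·x̄ = [8, -5]
S = H·P̄·Hᵀ + R = [44 -16; -16 93]
K = P̄·Hᵀ·S⁻¹ = [-433/959 8/959; 10/959 -452/959]
x' = x̄ + K·y = [1291/959, -1496/959]
P' = (I − K·H)·P̄ = [866/959 -20/959; -20/959 1130/959]

x' = [1291/959, -1496/959]
P' = [866/959 -20/959; -20/959 1130/959]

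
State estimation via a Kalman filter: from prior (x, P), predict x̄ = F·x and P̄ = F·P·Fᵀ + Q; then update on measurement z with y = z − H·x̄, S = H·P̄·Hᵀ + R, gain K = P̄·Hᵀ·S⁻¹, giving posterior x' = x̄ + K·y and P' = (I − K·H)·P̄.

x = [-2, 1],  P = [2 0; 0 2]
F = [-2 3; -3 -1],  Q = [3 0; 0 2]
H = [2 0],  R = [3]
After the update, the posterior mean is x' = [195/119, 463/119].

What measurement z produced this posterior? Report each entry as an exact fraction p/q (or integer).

x̄ = F·x = [7, 5]
P̄ = F·P·Fᵀ + Q = [29 6; 6 22]
S = H·P̄·Hᵀ + R = [119]
K = P̄·Hᵀ·S⁻¹ = [58/119; 12/119]
x' − x̄ = [-638/119, -132/119] = K·y
y = (KᵀK)⁻¹·Kᵀ·(x' − x̄) = [-11]
z = y + H·x̄ = [-11] + [14] = [3]

z = [3]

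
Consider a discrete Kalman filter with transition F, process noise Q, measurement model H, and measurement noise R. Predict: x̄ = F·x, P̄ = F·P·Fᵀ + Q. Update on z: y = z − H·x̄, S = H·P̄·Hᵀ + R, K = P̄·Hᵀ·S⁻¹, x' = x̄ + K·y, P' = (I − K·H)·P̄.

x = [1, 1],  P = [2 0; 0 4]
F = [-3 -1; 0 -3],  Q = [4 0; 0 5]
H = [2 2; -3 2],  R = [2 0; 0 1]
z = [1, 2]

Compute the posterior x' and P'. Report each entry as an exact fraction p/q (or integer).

x' = [-10182/46537, 31570/46537]
P' = [5558/46537 3700/46537; 3700/46537 10183/46537]

x̄ = F·x = [-4, -3]
P̄ = F·P·Fᵀ + Q = [26 12; 12 41]
y = z − H·x̄ = [15, -4]
S = H·P̄·Hᵀ + R = [366 -16; -16 255]
K = P̄·Hᵀ·S⁻¹ = [9258/46537 -9274/46537; 13883/46537 9266/46537]
x' = x̄ + K·y = [-10182/46537, 31570/46537]
P' = (I − K·H)·P̄ = [5558/46537 3700/46537; 3700/46537 10183/46537]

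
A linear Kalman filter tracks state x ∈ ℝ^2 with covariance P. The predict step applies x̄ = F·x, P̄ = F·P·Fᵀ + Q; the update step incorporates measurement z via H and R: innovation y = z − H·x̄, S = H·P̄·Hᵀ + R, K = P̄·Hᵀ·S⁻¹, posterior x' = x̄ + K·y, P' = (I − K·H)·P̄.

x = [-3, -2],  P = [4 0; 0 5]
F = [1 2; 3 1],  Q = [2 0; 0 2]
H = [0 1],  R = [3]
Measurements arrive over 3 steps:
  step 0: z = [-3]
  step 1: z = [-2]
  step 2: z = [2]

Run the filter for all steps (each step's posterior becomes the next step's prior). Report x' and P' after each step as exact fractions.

step 0: x̄ = F·x = [-7, -11]
step 0: P̄ = F·P·Fᵀ + Q = [26 22; 22 43]
step 0: y = z − H·x̄ = [8]
step 0: S = H·P̄·Hᵀ + R = [46]
step 0: K = P̄·Hᵀ·S⁻¹ = [11/23; 43/46]
step 0: x' = x̄ + K·y = [-73/23, -81/23]
step 0: P' = (I − K·H)·P̄ = [356/23 33/23; 33/23 129/46]
step 1: x̄ = F·x = [-235/23, -300/23]
step 1: P̄ = F·P·Fᵀ + Q = [792/23 1428/23; 1428/23 7025/46]
step 1: y = z − H·x̄ = [254/23]
step 1: S = H·P̄·Hᵀ + R = [7163/46]
step 1: K = P̄·Hᵀ·S⁻¹ = [2856/7163; 7025/7163]
step 1: x' = x̄ + K·y = [-41647/7163, -15850/7163]
step 1: P' = (I − K·H)·P̄ = [69336/7163 8568/7163; 8568/7163 21075/7163]
step 2: x̄ = F·x = [-73347/7163, -140791/7163]
step 2: P̄ = F·P·Fᵀ + Q = [202234/7163 310134/7163; 310134/7163 710833/7163]
step 2: y = z − H·x̄ = [155117/7163]
step 2: S = H·P̄·Hᵀ + R = [732322/7163]
step 2: K = P̄·Hᵀ·S⁻¹ = [155067/366161; 710833/732322]
step 2: x' = x̄ + K·y = [-391356/366161, 999293/732322]
step 2: P' = (I − K·H)·P̄ = [3623992/366161 465201/366161; 465201/366161 2132499/732322]

step 0: x' = [-73/23, -81/23], P' = [356/23 33/23; 33/23 129/46]
step 1: x' = [-41647/7163, -15850/7163], P' = [69336/7163 8568/7163; 8568/7163 21075/7163]
step 2: x' = [-391356/366161, 999293/732322], P' = [3623992/366161 465201/366161; 465201/366161 2132499/732322]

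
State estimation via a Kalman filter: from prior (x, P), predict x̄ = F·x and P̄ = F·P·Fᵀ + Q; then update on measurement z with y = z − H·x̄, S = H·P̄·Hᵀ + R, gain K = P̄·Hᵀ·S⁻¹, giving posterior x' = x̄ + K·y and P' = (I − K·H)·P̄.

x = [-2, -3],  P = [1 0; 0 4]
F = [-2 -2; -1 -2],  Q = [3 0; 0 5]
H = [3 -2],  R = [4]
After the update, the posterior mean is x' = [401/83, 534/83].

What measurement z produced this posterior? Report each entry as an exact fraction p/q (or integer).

x̄ = F·x = [10, 8]
P̄ = F·P·Fᵀ + Q = [23 18; 18 22]
S = H·P̄·Hᵀ + R = [83]
K = P̄·Hᵀ·S⁻¹ = [33/83; 10/83]
x' − x̄ = [-429/83, -130/83] = K·y
y = (KᵀK)⁻¹·Kᵀ·(x' − x̄) = [-13]
z = y + H·x̄ = [-13] + [14] = [1]

z = [1]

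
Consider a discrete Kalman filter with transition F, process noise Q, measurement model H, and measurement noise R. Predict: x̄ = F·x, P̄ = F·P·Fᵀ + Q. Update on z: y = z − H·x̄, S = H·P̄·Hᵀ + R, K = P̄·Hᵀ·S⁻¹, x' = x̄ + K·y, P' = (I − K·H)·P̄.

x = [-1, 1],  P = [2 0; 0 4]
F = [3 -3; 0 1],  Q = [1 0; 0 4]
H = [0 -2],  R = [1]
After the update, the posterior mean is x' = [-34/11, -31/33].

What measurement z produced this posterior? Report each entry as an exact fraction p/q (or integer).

z = [2]

x̄ = F·x = [-6, 1]
P̄ = F·P·Fᵀ + Q = [55 -12; -12 8]
S = H·P̄·Hᵀ + R = [33]
K = P̄·Hᵀ·S⁻¹ = [8/11; -16/33]
x' − x̄ = [32/11, -64/33] = K·y
y = (KᵀK)⁻¹·Kᵀ·(x' − x̄) = [4]
z = y + H·x̄ = [4] + [-2] = [2]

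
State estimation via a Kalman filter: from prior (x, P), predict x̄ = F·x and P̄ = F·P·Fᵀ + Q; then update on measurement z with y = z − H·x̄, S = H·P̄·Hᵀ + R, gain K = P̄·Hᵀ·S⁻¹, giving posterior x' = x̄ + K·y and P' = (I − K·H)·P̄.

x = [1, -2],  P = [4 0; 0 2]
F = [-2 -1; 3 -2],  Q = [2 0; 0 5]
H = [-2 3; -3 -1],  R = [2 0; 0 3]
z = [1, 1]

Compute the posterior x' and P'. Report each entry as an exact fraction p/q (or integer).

x̄ = F·x = [0, 7]
P̄ = F·P·Fᵀ + Q = [20 -20; -20 49]
y = z − H·x̄ = [-20, 8]
S = H·P̄·Hᵀ + R = [763 113; 113 112]
K = P̄·Hᵀ·S⁻¹ = [-6680/72687 -19220/72687; 6567/24229 -4246/24229]
x' = x̄ + K·y = [-6720/24229, 4295/24229]
P' = (I − K·H)·P̄ = [16940/72687 2280/24229; 2280/24229 5898/24229]

x' = [-6720/24229, 4295/24229]
P' = [16940/72687 2280/24229; 2280/24229 5898/24229]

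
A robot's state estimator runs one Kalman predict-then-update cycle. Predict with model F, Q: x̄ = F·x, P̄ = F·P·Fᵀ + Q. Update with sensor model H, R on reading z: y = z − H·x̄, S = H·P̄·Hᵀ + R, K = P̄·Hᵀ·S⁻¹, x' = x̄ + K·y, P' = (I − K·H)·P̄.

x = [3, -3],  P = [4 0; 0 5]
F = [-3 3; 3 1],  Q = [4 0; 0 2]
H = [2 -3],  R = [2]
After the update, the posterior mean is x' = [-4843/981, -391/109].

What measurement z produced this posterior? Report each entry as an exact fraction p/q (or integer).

z = [1]

x̄ = F·x = [-18, 6]
P̄ = F·P·Fᵀ + Q = [85 -21; -21 43]
S = H·P̄·Hᵀ + R = [981]
K = P̄·Hᵀ·S⁻¹ = [233/981; -19/109]
x' − x̄ = [12815/981, -1045/109] = K·y
y = (KᵀK)⁻¹·Kᵀ·(x' − x̄) = [55]
z = y + H·x̄ = [55] + [-54] = [1]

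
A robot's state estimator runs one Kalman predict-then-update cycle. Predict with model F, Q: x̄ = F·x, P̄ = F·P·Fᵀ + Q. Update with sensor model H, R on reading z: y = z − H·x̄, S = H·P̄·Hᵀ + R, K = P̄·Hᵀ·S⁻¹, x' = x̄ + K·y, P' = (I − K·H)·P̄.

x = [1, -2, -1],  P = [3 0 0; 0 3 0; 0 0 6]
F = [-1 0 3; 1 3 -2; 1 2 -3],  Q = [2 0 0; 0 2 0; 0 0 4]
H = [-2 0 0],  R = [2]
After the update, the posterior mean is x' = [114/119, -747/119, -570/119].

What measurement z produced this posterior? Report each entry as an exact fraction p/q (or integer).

x̄ = F·x = [-4, -3, 0]
P̄ = F·P·Fᵀ + Q = [59 -39 -57; -39 56 57; -57 57 73]
S = H·P̄·Hᵀ + R = [238]
K = P̄·Hᵀ·S⁻¹ = [-59/119; 39/119; 57/119]
x' − x̄ = [590/119, -390/119, -570/119] = K·y
y = (KᵀK)⁻¹·Kᵀ·(x' − x̄) = [-10]
z = y + H·x̄ = [-10] + [8] = [-2]

z = [-2]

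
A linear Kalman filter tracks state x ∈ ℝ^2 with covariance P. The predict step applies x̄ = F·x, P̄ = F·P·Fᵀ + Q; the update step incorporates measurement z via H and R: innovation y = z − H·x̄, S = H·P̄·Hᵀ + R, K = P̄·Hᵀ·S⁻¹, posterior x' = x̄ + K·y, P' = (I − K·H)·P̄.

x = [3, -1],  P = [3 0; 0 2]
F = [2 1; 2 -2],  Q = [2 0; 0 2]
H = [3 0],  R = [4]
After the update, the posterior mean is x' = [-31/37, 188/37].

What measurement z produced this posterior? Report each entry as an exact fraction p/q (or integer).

x̄ = F·x = [5, 8]
P̄ = F·P·Fᵀ + Q = [16 8; 8 22]
S = H·P̄·Hᵀ + R = [148]
K = P̄·Hᵀ·S⁻¹ = [12/37; 6/37]
x' − x̄ = [-216/37, -108/37] = K·y
y = (KᵀK)⁻¹·Kᵀ·(x' − x̄) = [-18]
z = y + H·x̄ = [-18] + [15] = [-3]

z = [-3]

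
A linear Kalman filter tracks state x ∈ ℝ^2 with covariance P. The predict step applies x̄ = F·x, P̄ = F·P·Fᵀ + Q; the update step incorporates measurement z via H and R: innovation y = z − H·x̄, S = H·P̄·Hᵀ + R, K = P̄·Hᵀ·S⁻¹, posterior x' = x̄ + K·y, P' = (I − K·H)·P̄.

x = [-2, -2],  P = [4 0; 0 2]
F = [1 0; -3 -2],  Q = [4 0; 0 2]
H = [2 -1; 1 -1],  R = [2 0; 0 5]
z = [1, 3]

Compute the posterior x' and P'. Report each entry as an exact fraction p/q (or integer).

x' = [11/17, -5/34]
P' = [412/255 214/85; 214/85 449/85]

x̄ = F·x = [-2, 10]
P̄ = F·P·Fᵀ + Q = [8 -12; -12 46]
y = z − H·x̄ = [15, 15]
S = H·P̄·Hᵀ + R = [128 98; 98 83]
K = P̄·Hᵀ·S⁻¹ = [91/255 -46/255; -21/170 -47/85]
x' = x̄ + K·y = [11/17, -5/34]
P' = (I − K·H)·P̄ = [412/255 214/85; 214/85 449/85]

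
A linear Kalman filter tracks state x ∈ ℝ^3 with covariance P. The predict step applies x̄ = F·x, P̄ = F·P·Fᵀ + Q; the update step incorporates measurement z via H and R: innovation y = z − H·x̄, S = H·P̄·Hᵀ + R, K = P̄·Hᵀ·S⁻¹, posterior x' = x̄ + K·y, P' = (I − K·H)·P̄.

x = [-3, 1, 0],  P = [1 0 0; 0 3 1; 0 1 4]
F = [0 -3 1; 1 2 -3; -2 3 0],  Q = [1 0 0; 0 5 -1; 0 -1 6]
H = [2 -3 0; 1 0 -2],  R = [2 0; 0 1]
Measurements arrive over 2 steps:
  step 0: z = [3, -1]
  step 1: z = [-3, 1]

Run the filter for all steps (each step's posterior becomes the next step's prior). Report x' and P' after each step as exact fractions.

step 0: x' = [193997/134871, -7669/134871, 170831/134871], P' = [275795/134871 176060/134871 124688/134871; 176060/134871 142022/134871 79304/134871; 124688/134871 79304/134871 89279/134871]
step 1: x' = [-292276609/238572189, 35055109/238572189, -276670846/238572189], P' = [1997177269/954288756 310526663/238572189 940551991/954288756; 310526663/238572189 244431214/238572189 146014193/238572189; 940551991/954288756 146014193/238572189 673798573/954288756]

step 0: x̄ = F·x = [-3, -1, 9]
step 0: P̄ = F·P·Fᵀ + Q = [26 -19 -24; -19 42 6; -24 6 37]
step 0: y = z − H·x̄ = [6, 20]
step 0: S = H·P̄·Hᵀ + R = [712 241; 241 271]
step 0: K = P̄·Hᵀ·S⁻¹ = [11705/134871 26419/134871; -36973/134871 17452/134871; 5732/134871 -53870/134871]
step 0: x' = x̄ + K·y = [193997/134871, -7669/134871, 170831/134871]
step 0: P' = (I − K·H)·P̄ = [275795/134871 176060/134871 124688/134871; 176060/134871 142022/134871 79304/134871; 124688/134871 79304/134871 89279/134871]
step 1: x̄ = F·x = [193838/134871, -111278/44957, -411001/134871]
step 1: P̄ = F·P·Fᵀ + Q = [1026524/134871 -217039/44957 -233302/134871; -217039/44957 442071/44957 8001/44957; -233302/134871 8001/44957 1077884/134871]
step 1: y = z − H·x̄ = [-26773/2013, -880969/134871]
step 1: S = H·P̄·Hᵀ + R = [360077/2013 75875/2013; 75875/2013 6406139/134871]
step 1: K = P̄·Hᵀ·S⁻¹ = [134017291/954288756 116073287/954288756; -56120158/238572189 18498277/238572189; 64466833/954288756 -407045155/954288756]
step 1: x' = x̄ + K·y = [-292276609/238572189, 35055109/238572189, -276670846/238572189]
step 1: P' = (I − K·H)·P̄ = [1997177269/954288756 310526663/238572189 940551991/954288756; 310526663/238572189 244431214/238572189 146014193/238572189; 940551991/954288756 146014193/238572189 673798573/954288756]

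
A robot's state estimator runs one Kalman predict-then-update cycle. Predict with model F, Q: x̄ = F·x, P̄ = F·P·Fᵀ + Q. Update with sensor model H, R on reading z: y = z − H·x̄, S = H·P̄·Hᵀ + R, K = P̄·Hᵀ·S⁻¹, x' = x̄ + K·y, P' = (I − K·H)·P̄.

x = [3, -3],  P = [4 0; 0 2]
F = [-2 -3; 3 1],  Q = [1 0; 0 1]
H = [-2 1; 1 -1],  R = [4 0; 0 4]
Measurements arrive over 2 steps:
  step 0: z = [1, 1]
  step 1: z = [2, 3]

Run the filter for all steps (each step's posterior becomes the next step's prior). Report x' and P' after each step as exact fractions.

step 0: x̄ = F·x = [3, 6]
step 0: P̄ = F·P·Fᵀ + Q = [35 -30; -30 39]
step 0: y = z − H·x̄ = [1, 4]
step 0: S = H·P̄·Hᵀ + R = [303 -199; -199 138]
step 0: K = P̄·Hᵀ·S⁻¹ = [-865/2213 -205/2213; -69/2213 -1206/2213]
step 0: x' = x̄ + K·y = [4954/2213, 8385/2213]
step 0: P' = (I − K·H)·P̄ = [4280/2213 5100/2213; 5100/2213 9924/2213]
step 1: x̄ = F·x = [-35063/2213, 23247/2213]
step 1: P̄ = F·P·Fᵀ + Q = [169849/2213 -111552/2213; -111552/2213 81257/2213]
step 1: y = z − H·x̄ = [-88947/2213, 64949/2213]
step 1: S = H·P̄·Hᵀ + R = [1215713/2213 -755611/2213; -755611/2213 483062/2213]
step 1: K = P̄·Hᵀ·S⁻¹ = [-806151/2457715 170717/2457715; 603991/7373145 -1998142/7373145]
step 1: x' = x̄ + K·y = [-305671/491543, -1093268/1474629]
step 1: P' = (I − K·H)·P̄ = [2541736/2457715 1858868/2457715; 1858868/2457715 13569172/7373145]

step 0: x' = [4954/2213, 8385/2213], P' = [4280/2213 5100/2213; 5100/2213 9924/2213]
step 1: x' = [-305671/491543, -1093268/1474629], P' = [2541736/2457715 1858868/2457715; 1858868/2457715 13569172/7373145]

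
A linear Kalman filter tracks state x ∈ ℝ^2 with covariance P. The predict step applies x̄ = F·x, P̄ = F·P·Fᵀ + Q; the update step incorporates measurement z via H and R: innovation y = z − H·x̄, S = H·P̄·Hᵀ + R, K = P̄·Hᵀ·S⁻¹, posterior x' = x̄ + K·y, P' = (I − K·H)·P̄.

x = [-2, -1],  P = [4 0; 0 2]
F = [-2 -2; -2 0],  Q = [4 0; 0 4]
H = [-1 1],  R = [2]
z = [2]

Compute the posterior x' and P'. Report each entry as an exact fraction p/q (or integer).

x̄ = F·x = [6, 4]
P̄ = F·P·Fᵀ + Q = [28 16; 16 20]
y = z − H·x̄ = [4]
S = H·P̄·Hᵀ + R = [18]
K = P̄·Hᵀ·S⁻¹ = [-2/3; 2/9]
x' = x̄ + K·y = [10/3, 44/9]
P' = (I − K·H)·P̄ = [20 56/3; 56/3 172/9]

x' = [10/3, 44/9]
P' = [20 56/3; 56/3 172/9]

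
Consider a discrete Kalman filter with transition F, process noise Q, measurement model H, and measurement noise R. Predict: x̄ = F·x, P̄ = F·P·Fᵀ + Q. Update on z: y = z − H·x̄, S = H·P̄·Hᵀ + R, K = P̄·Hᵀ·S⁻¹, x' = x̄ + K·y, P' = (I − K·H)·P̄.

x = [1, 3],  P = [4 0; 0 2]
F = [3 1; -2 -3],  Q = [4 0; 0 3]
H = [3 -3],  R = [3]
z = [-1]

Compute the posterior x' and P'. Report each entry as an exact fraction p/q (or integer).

x̄ = F·x = [6, -11]
P̄ = F·P·Fᵀ + Q = [42 -30; -30 37]
y = z − H·x̄ = [-52]
S = H·P̄·Hᵀ + R = [1254]
K = P̄·Hᵀ·S⁻¹ = [36/209; -67/418]
x' = x̄ + K·y = [-618/209, -557/209]
P' = (I − K·H)·P̄ = [1002/209 966/209; 966/209 1999/418]

x' = [-618/209, -557/209]
P' = [1002/209 966/209; 966/209 1999/418]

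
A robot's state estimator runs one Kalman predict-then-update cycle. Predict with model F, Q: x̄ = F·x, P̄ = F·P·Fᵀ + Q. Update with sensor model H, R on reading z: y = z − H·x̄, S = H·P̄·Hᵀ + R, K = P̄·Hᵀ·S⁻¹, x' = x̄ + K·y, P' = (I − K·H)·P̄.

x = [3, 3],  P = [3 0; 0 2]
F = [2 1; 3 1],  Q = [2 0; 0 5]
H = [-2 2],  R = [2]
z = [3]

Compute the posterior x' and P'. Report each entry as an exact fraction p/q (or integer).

x̄ = F·x = [9, 12]
P̄ = F·P·Fᵀ + Q = [16 20; 20 34]
y = z − H·x̄ = [-3]
S = H·P̄·Hᵀ + R = [42]
K = P̄·Hᵀ·S⁻¹ = [4/21; 2/3]
x' = x̄ + K·y = [59/7, 10]
P' = (I − K·H)·P̄ = [304/21 44/3; 44/3 46/3]

x' = [59/7, 10]
P' = [304/21 44/3; 44/3 46/3]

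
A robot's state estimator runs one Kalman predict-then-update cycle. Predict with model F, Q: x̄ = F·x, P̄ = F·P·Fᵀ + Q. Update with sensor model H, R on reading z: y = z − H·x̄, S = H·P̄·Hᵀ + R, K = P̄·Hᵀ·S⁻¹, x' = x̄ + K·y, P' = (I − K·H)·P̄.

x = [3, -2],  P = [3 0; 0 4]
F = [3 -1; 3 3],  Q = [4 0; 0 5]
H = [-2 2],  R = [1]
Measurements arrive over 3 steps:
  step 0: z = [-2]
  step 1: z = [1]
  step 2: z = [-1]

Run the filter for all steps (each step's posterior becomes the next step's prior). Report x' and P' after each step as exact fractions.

step 0: x̄ = F·x = [11, 3]
step 0: P̄ = F·P·Fᵀ + Q = [35 15; 15 68]
step 0: y = z − H·x̄ = [14]
step 0: S = H·P̄·Hᵀ + R = [293]
step 0: K = P̄·Hᵀ·S⁻¹ = [-40/293; 106/293]
step 0: x' = x̄ + K·y = [2663/293, 2363/293]
step 0: P' = (I − K·H)·P̄ = [8655/293 8635/293; 8635/293 8688/293]
step 1: x̄ = F·x = [5626/293, 15078/293]
step 1: P̄ = F·P·Fᵀ + Q = [35945/293 103641/293; 103641/293 312982/293]
step 1: y = z − H·x̄ = [-18611/293]
step 1: S = H·P̄·Hᵀ + R = [566873/293]
step 1: K = P̄·Hᵀ·S⁻¹ = [135392/566873; 418682/566873]
step 1: x' = x̄ + K·y = [2284802/566873, 2577544/566873]
step 1: P' = (I − K·H)·P̄ = [6980397/566873 7048093/566873; 7048093/566873 7257434/566873]
step 2: x̄ = F·x = [4276862/566873, 14587038/566873]
step 2: P̄ = F·P·Fᵀ + Q = [30059941/566873 83339829/566873; 83339829/566873 257840518/566873]
step 2: y = z − H·x̄ = [-21187225/566873]
step 2: S = H·P̄·Hᵀ + R = [485450077/566873]
step 2: K = P̄·Hᵀ·S⁻¹ = [106559776/485450077; 349001378/485450077]
step 2: x' = x̄ + K·y = [-320182762/485450077, -552314188/485450077]
step 2: P' = (I − K·H)·P̄ = [5711358297/485450077 5764638185/485450077; 5764638185/485450077 5939138874/485450077]

step 0: x' = [2663/293, 2363/293], P' = [8655/293 8635/293; 8635/293 8688/293]
step 1: x' = [2284802/566873, 2577544/566873], P' = [6980397/566873 7048093/566873; 7048093/566873 7257434/566873]
step 2: x' = [-320182762/485450077, -552314188/485450077], P' = [5711358297/485450077 5764638185/485450077; 5764638185/485450077 5939138874/485450077]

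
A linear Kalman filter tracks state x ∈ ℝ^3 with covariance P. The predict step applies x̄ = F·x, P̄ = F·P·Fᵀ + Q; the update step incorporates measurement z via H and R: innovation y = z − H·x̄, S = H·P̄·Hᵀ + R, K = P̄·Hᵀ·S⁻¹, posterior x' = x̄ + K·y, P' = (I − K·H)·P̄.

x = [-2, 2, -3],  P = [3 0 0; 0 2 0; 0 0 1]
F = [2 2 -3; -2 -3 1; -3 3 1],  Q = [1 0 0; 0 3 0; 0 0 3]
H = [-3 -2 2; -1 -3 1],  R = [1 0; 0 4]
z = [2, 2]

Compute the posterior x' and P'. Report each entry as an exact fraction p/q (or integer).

x' = [340365/73157, 37906/73157, 620633/73157]
P' = [230478/73157 6915/73157 343407/73157; 6915/73157 65119/73157 82168/73157; 343407/73157 82168/73157 608347/73157]

x̄ = F·x = [9, -5, 9]
P̄ = F·P·Fᵀ + Q = [30 -27 -9; -27 34 1; -9 1 49]
y = z − H·x̄ = [1, -13]
S = H·P̄·Hᵀ + R = [379 132; 132 239]
K = P̄·Hᵀ·S⁻¹ = [-18450/73157 23046/73157; 13353/73157 -30026/73157; 22137/73157 4609/73157]
x' = x̄ + K·y = [340365/73157, 37906/73157, 620633/73157]
P' = (I − K·H)·P̄ = [230478/73157 6915/73157 343407/73157; 6915/73157 65119/73157 82168/73157; 343407/73157 82168/73157 608347/73157]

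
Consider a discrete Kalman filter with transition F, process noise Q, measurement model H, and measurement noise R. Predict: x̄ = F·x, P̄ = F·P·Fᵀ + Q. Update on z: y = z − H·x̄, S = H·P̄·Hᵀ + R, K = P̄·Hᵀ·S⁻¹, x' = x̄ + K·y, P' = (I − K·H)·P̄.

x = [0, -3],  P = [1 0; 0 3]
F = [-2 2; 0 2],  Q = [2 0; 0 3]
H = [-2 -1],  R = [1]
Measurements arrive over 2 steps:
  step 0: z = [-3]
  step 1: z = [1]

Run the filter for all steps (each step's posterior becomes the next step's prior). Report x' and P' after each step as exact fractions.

step 0: x' = [24/17, 3/136], P' = [18/17 -30/17; -30/17 519/136]
step 1: x' = [-9361/8535, 6689/5690], P' = [6386/8535 -3197/2845; -3197/2845 7107/2845]

step 0: x̄ = F·x = [-6, -6]
step 0: P̄ = F·P·Fᵀ + Q = [18 12; 12 15]
step 0: y = z − H·x̄ = [-21]
step 0: S = H·P̄·Hᵀ + R = [136]
step 0: K = P̄·Hᵀ·S⁻¹ = [-6/17; -39/136]
step 0: x' = x̄ + K·y = [24/17, 3/136]
step 0: P' = (I − K·H)·P̄ = [18/17 -30/17; -30/17 519/136]
step 1: x̄ = F·x = [-189/68, 3/68]
step 1: P̄ = F·P·Fᵀ + Q = [1211/34 759/34; 759/34 621/34]
step 1: y = z − H·x̄ = [-307/68]
step 1: S = H·P̄·Hᵀ + R = [8535/34]
step 1: K = P̄·Hᵀ·S⁻¹ = [-3181/8535; -713/2845]
step 1: x' = x̄ + K·y = [-9361/8535, 6689/5690]
step 1: P' = (I − K·H)·P̄ = [6386/8535 -3197/2845; -3197/2845 7107/2845]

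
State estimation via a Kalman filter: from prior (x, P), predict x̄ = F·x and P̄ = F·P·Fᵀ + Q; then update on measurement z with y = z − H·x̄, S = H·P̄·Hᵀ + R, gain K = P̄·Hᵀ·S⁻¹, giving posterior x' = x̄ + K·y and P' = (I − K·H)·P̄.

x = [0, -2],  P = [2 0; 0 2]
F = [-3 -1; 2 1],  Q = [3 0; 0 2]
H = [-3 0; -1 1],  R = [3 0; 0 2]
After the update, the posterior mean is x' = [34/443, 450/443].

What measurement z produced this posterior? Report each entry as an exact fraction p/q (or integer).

x̄ = F·x = [2, -2]
P̄ = F·P·Fᵀ + Q = [23 -14; -14 12]
S = H·P̄·Hᵀ + R = [210 111; 111 65]
K = P̄·Hᵀ·S⁻¹ = [-126/443 -37/443; -52/443 266/443]
x' − x̄ = [-852/443, 1336/443] = K·y
y = (KᵀK)⁻¹·Kᵀ·(x' − x̄) = [5, 6]
z = y + H·x̄ = [5, 6] + [-6, -4] = [-1, 2]

z = [-1, 2]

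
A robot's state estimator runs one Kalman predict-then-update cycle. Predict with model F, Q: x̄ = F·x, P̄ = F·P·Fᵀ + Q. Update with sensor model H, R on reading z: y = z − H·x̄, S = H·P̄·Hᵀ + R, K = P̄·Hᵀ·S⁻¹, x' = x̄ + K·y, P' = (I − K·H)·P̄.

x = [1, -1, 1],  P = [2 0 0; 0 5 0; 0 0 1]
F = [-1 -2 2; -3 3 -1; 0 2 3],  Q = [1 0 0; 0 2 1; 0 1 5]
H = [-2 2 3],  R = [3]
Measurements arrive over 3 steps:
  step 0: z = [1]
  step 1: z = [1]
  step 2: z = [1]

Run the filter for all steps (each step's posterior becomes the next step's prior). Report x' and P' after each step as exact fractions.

step 0: x̄ = F·x = [3, -7, 1]
step 0: P̄ = F·P·Fᵀ + Q = [27 -26 -14; -26 66 28; -14 28 34]
step 0: y = z − H·x̄ = [18]
step 0: S = H·P̄·Hᵀ + R = [1393]
step 0: K = P̄·Hᵀ·S⁻¹ = [-148/1393; 268/1393; 186/1393]
step 0: x' = x̄ + K·y = [1515/1393, -4927/1393, 4741/1393]
step 0: P' = (I − K·H)·P̄ = [15707/1393 3446/1393 8026/1393; 3446/1393 20114/1393 -10844/1393; 8026/1393 -10844/1393 12766/1393]
step 1: x̄ = F·x = [17821/1393, -24067/1393, 4369/1393]
step 1: P̄ = F·P·Fᵀ + Q = [217052/1393 -215639/1393 -13142/1393; -215639/1393 389133/1393 -85039/1393; -13142/1393 -85039/1393 72187/1393]
step 1: y = z − H·x̄ = [72062/1393]
step 1: S = H·P̄·Hᵀ + R = [3940950/1393]
step 1: K = P̄·Hᵀ·S⁻¹ = [-452404/1970475; 954427/3940950; 72767/3940950]
step 1: x' = x̄ + K·y = [1805239/1970475, -9357116/1970475, 8062364/1970475]
step 1: P' = (I − K·H)·P̄ = [13177876/1970475 4935631/1970475 5042426/1970475; 4935631/1970475 446965397/3940950 -290441663/3940950; 5042426/1970475 -290441663/3940950 200423777/3940950]
step 2: x̄ = F·x = [33033721/1970475, -41549429/1970475, 1094572/394095]
step 2: P̄ = F·P·Fᵀ + Q = [2471266171/1970475 -2673958229/1970475 -5443268/394095; -2673958229/1970475 3046836196/1970475 -9862088/394095; -5443268/394095 -9862088/394095 5043215/157638]
step 2: y = z − H·x̄ = [8981213/131365]
step 2: S = H·P̄·Hᵀ + R = [1167259179/52546]
step 2: K = P̄·Hᵀ·S⁻¹ = [-1382946376/5836295895; 1505821004/5836295895; 3864863/1167259179]
step 2: x' = x̄ + K·y = [3291861461/5836295895, -20113563613/5836295895, 3506217251/1167259179]
step 2: P' = (I − K·H)·P̄ = [40084506311/5836295895 6349391687/5836295895 4221426008/1167259179; 6349391687/5836295895 393819187148/5836295895 -51361475194/1167259179; 4221426008/1167259179 -51361475194/1167259179 37059132331/1167259179]

step 0: x' = [1515/1393, -4927/1393, 4741/1393], P' = [15707/1393 3446/1393 8026/1393; 3446/1393 20114/1393 -10844/1393; 8026/1393 -10844/1393 12766/1393]
step 1: x' = [1805239/1970475, -9357116/1970475, 8062364/1970475], P' = [13177876/1970475 4935631/1970475 5042426/1970475; 4935631/1970475 446965397/3940950 -290441663/3940950; 5042426/1970475 -290441663/3940950 200423777/3940950]
step 2: x' = [3291861461/5836295895, -20113563613/5836295895, 3506217251/1167259179], P' = [40084506311/5836295895 6349391687/5836295895 4221426008/1167259179; 6349391687/5836295895 393819187148/5836295895 -51361475194/1167259179; 4221426008/1167259179 -51361475194/1167259179 37059132331/1167259179]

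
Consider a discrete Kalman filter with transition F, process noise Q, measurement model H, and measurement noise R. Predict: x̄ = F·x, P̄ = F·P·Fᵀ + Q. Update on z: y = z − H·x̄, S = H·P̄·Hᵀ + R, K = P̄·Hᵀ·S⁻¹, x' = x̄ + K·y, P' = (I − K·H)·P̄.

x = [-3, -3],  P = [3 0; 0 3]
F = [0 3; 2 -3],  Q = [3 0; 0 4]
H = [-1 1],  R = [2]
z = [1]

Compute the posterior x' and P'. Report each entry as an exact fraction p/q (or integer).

x̄ = F·x = [-9, 3]
P̄ = F·P·Fᵀ + Q = [30 -27; -27 43]
y = z − H·x̄ = [-11]
S = H·P̄·Hᵀ + R = [129]
K = P̄·Hᵀ·S⁻¹ = [-19/43; 70/129]
x' = x̄ + K·y = [-178/43, -383/129]
P' = (I − K·H)·P̄ = [207/43 169/43; 169/43 647/129]

x' = [-178/43, -383/129]
P' = [207/43 169/43; 169/43 647/129]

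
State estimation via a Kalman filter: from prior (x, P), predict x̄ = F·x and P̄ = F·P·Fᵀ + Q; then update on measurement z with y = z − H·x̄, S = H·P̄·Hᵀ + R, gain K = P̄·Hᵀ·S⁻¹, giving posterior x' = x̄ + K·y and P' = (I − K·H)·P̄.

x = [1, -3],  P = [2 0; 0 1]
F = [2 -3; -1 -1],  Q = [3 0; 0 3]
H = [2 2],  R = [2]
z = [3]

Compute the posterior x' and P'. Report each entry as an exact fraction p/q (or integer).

x' = [102/49, -17/49]
P' = [258/49 -239/49; -239/49 244/49]

x̄ = F·x = [11, 2]
P̄ = F·P·Fᵀ + Q = [20 -1; -1 6]
y = z − H·x̄ = [-23]
S = H·P̄·Hᵀ + R = [98]
K = P̄·Hᵀ·S⁻¹ = [19/49; 5/49]
x' = x̄ + K·y = [102/49, -17/49]
P' = (I − K·H)·P̄ = [258/49 -239/49; -239/49 244/49]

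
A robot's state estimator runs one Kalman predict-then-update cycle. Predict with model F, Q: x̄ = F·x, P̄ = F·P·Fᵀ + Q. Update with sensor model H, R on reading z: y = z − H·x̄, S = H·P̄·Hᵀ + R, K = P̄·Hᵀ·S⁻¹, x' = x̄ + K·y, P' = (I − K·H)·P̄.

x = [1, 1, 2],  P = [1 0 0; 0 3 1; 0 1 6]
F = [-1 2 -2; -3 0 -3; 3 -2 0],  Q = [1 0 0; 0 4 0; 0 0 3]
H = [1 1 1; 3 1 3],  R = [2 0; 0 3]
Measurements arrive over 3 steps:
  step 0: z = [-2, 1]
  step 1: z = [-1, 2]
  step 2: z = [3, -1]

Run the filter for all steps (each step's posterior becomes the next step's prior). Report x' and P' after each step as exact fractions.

step 0: x' = [-649/6529, -23750/6529, 10713/6529], P' = [85898/6529 7857/6529 -88743/6529; 7857/6529 26526/6529 -18873/6529; -88743/6529 -18873/6529 98000/6529]
step 1: x' = [-377353888/52508153, -159155486/52508153, 467801072/52508153], P' = [834321173/52508153 184464315/52508153 -908667330/52508153; 184464315/52508153 190160520/52508153 -265636071/52508153; -908667330/52508153 -265636071/52508153 1032644883/52508153]
step 2: x' = [68164008081/69915630403, 1261680502538/489409412821, -957811097443/489409412821], P' = [860354329096/69915630403 187712095545/69915630403 -933592883235/69915630403; 187712095545/69915630403 1681732045344/489409412821 -2030312799099/489409412821; -933592883235/69915630403 -2030312799099/489409412821 7492605077526/489409412821]

step 0: x̄ = F·x = [-3, -9, 1]
step 0: P̄ = F·P·Fᵀ + Q = [30 33 -11; 33 67 -3; -11 -3 24]
step 0: y = z − H·x̄ = [9, 16]
step 0: S = H·P̄·Hᵀ + R = [161 283; 283 538]
step 0: K = P̄·Hᵀ·S⁻¹ = [2506/6529 -226/6529; 7755/6529 -2174/6529; -4808/6529 2966/6529]
step 0: x' = x̄ + K·y = [-649/6529, -23750/6529, 10713/6529]
step 0: P' = (I − K·H)·P̄ = [85898/6529 7857/6529 -88743/6529; 7857/6529 26526/6529 -18873/6529; -88743/6529 -18873/6529 98000/6529]
step 1: x̄ = F·x = [-68277/6529, -30192/6529, 45553/6529]
step 1: P̄ = F·P·Fᵀ + Q = [355115/6529 113103/6529 156024/6529; 113103/6529 83824/6529 -40491/6529; 156024/6529 -40491/6529 804489/6529]
step 1: y = z − H·x̄ = [46387/6529, 111422/6529]
step 1: S = H·P̄·Hᵀ + R = [1713758/6529 4789228/6529; 4789228/6529 13783951/6529]
step 1: K = P̄·Hᵀ·S⁻¹ = [55059079/52508153 -12858052/52508153; 54494382/52508153 -17784916/52508153; -70829259/52508153 35432196/52508153]
step 1: x' = x̄ + K·y = [-377353888/52508153, -159155486/52508153, 467801072/52508153]
step 1: P' = (I − K·H)·P̄ = [834321173/52508153 184464315/52508153 -908667330/52508153; 184464315/52508153 190160520/52508153 -265636071/52508153; -908667330/52508153 -265636071/52508153 1032644883/52508153]
step 2: x̄ = F·x = [-876559228/52508153, -271341552/52508153, -813750692/52508153]
step 2: P̄ = F·P·Fᵀ + Q = [3530612926/52508153 1007857383/52508153 2601568617/52508153; 1007857383/52508153 656715176/52508153 182084877/52508153; 2601568617/52508153 182084877/52508153 6213485316/52508153]
step 2: y = z − H·x̄ = [2119175931/52508153, 5289763159/52508153]
step 2: S = H·P̄·Hᵀ + R = [18088851478/52508153 50258190644/52508153; 50258190644/52508153 142479012479/52508153]
step 2: K = P̄·Hᵀ·S⁻¹ = [57236770703/69915630403 -10667855624/69915630403; 482701957530/489409412821 -155750781836/489409412821; -536428952109/489409412821 280683961848/489409412821]
step 2: x' = x̄ + K·y = [68164008081/69915630403, 1261680502538/489409412821, -957811097443/489409412821]
step 2: P' = (I − K·H)·P̄ = [860354329096/69915630403 187712095545/69915630403 -933592883235/69915630403; 187712095545/69915630403 1681732045344/489409412821 -2030312799099/489409412821; -933592883235/69915630403 -2030312799099/489409412821 7492605077526/489409412821]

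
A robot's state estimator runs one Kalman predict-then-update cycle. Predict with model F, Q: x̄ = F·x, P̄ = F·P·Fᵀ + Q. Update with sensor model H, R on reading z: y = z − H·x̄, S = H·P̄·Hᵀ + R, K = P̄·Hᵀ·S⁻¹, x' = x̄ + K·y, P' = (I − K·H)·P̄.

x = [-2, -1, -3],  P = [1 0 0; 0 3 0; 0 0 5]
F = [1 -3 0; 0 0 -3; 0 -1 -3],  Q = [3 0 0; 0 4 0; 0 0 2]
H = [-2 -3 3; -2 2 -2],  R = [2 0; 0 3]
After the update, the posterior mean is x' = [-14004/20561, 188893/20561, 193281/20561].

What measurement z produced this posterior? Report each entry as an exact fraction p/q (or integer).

z = [2, 1]

x̄ = F·x = [1, 9, 10]
P̄ = F·P·Fᵀ + Q = [31 0 9; 0 49 45; 9 45 50]
S = H·P̄·Hᵀ + R = [99 52; 52 235]
K = P̄·Hᵀ·S⁻¹ = [-4065/20561 -6100/20561; -3236/20561 1416/20561; 751/20561 -2616/20561]
x' − x̄ = [-34565/20561, 3844/20561, -12329/20561] = K·y
y = (KᵀK)⁻¹·Kᵀ·(x' − x̄) = [1, 5]
z = y + H·x̄ = [1, 5] + [1, -4] = [2, 1]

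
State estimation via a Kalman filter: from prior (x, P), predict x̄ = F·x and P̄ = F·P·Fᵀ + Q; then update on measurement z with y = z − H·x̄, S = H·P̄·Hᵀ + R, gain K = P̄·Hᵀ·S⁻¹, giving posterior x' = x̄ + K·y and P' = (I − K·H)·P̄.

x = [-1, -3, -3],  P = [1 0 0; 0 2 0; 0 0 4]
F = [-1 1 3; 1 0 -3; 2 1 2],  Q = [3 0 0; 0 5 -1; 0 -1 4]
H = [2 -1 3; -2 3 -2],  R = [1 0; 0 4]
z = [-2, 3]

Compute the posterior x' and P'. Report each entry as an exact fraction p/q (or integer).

x' = [-14764/20211, 3451/20211, -12440/60633]
P' = [28827/6737 6656/6737 -50869/20211; 6656/6737 6468/6737 -5168/20211; -50869/20211 -5168/20211 104551/60633]

x̄ = F·x = [-11, 8, -11]
P̄ = F·P·Fᵀ + Q = [42 -37 24; -37 42 -23; 24 -23 26]
y = z − H·x̄ = [61, -65]
S = H·P̄·Hᵀ + R = [1019 -1239; -1239 1566]
K = P̄·Hᵀ·S⁻¹ = [129/6737 -2830/20211; 1676/6737 7153/20211; 7981/20211 12400/60633]
x' = x̄ + K·y = [-14764/20211, 3451/20211, -12440/60633]
P' = (I − K·H)·P̄ = [28827/6737 6656/6737 -50869/20211; 6656/6737 6468/6737 -5168/20211; -50869/20211 -5168/20211 104551/60633]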